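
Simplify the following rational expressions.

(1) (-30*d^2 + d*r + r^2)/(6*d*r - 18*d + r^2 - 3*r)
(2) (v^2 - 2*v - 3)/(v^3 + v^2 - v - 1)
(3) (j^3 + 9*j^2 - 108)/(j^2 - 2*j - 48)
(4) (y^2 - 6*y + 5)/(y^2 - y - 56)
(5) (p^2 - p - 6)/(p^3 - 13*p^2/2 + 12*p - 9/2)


(1) = (-5*d + r)/(r - 3)
(2) = (v - 3)/(v^2 - 1)
(3) = (j^2 + 3*j - 18)/(j - 8)
(4) = (y^2 - 6*y + 5)/(y^2 - y - 56)
(5) = (2*p + 4)/(2*p^2 - 7*p + 3)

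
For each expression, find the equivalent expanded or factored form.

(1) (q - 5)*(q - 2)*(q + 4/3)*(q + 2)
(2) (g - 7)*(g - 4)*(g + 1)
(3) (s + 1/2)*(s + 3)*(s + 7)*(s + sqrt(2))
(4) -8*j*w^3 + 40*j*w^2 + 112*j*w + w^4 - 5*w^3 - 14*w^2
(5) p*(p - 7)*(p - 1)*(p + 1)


(1) = q^4 - 11*q^3/3 - 32*q^2/3 + 44*q/3 + 80/3
(2) = g^3 - 10*g^2 + 17*g + 28
(3) = s^4 + sqrt(2)*s^3 + 21*s^3/2 + 21*sqrt(2)*s^2/2 + 26*s^2 + 21*s/2 + 26*sqrt(2)*s + 21*sqrt(2)/2
(4) = w*(-8*j + w)*(w - 7)*(w + 2)
(5) = p^4 - 7*p^3 - p^2 + 7*p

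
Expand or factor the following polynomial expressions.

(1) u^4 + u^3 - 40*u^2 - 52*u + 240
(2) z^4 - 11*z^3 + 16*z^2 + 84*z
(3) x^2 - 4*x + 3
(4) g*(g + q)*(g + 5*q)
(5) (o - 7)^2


(1) = (u - 6)*(u - 2)*(u + 4)*(u + 5)
(2) = z*(z - 7)*(z - 6)*(z + 2)
(3) = (x - 3)*(x - 1)
(4) = g^3 + 6*g^2*q + 5*g*q^2
(5) = o^2 - 14*o + 49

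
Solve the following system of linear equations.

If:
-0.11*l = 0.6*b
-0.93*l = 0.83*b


Then:
b = 0.00
l = 0.00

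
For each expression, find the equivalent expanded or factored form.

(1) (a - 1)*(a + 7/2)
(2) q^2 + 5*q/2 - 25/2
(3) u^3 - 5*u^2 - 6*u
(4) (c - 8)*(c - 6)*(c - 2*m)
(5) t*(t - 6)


(1) = a^2 + 5*a/2 - 7/2
(2) = (q - 5/2)*(q + 5)
(3) = u*(u - 6)*(u + 1)
(4) = c^3 - 2*c^2*m - 14*c^2 + 28*c*m + 48*c - 96*m
(5) = t^2 - 6*t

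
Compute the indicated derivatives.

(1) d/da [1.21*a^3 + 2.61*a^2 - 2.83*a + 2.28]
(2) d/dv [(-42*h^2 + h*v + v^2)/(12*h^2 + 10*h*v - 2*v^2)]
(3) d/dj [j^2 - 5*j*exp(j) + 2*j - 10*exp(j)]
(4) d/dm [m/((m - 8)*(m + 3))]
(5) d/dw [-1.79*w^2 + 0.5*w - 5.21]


(1) = 3.63*a^2 + 5.22*a - 2.83
(2) = 3*h/(h^2 + 2*h*v + v^2)
(3) = -5*j*exp(j) + 2*j - 15*exp(j) + 2
(4) = (-m^2 - 24)/(m^4 - 10*m^3 - 23*m^2 + 240*m + 576)
(5) = 0.5 - 3.58*w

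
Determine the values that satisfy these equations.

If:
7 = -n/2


Then:
n = -14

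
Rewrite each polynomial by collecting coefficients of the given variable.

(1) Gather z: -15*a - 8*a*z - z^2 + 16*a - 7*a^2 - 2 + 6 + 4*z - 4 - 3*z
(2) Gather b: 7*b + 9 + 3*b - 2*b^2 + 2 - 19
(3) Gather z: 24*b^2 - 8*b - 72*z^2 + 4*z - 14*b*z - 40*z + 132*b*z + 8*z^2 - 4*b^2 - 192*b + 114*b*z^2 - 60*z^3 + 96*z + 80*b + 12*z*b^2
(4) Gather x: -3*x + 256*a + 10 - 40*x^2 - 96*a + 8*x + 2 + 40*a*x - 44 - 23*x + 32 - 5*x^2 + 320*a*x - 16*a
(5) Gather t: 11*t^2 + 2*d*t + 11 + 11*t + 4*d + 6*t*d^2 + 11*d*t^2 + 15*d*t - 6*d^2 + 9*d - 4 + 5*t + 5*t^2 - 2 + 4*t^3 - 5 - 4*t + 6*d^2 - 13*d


(1) = -7*a^2 + a - z^2 + z*(1 - 8*a)
(2) = -2*b^2 + 10*b - 8
(3) = 20*b^2 - 120*b - 60*z^3 + z^2*(114*b - 64) + z*(12*b^2 + 118*b + 60)
(4) = 144*a - 45*x^2 + x*(360*a - 18)
(5) = 4*t^3 + t^2*(11*d + 16) + t*(6*d^2 + 17*d + 12)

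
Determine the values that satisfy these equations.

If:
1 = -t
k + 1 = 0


Then:
k = -1
t = -1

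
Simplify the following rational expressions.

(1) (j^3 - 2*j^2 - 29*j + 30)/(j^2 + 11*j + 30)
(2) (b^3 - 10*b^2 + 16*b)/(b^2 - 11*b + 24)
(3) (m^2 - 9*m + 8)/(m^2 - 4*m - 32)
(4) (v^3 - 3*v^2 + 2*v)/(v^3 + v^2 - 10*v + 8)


(1) = (j^2 - 7*j + 6)/(j + 6)
(2) = (b^2 - 2*b)/(b - 3)
(3) = (m - 1)/(m + 4)
(4) = v/(v + 4)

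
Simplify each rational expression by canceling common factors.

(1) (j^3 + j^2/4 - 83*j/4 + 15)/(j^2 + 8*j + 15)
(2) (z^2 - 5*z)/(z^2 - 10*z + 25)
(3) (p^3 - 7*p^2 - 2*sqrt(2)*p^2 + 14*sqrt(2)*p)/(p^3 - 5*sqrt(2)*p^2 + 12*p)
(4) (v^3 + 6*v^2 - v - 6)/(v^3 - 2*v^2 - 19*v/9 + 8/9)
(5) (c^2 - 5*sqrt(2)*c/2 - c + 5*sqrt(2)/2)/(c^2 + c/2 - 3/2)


(1) = (4*j^2 - 19*j + 12)/(4*j + 12)
(2) = z/(z - 5)
(3) = (p - 7)/(p - 3*sqrt(2))
(4) = (9*v^2 + 45*v - 54)/(9*v^2 - 27*v + 8)
(5) = (4*c - 10*sqrt(2))/(4*c + 6)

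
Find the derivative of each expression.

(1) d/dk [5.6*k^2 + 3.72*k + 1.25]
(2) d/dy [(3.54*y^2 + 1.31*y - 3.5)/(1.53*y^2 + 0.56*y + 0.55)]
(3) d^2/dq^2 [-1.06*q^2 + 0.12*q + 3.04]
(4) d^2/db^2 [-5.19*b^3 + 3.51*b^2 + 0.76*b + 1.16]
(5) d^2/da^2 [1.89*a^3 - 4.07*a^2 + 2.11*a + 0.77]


(1) = 11.2*k + 3.72
(2) = (-0.0219*y^2 + 14.604*y + 2.6805)/(2.3409*y^4 + 1.7136*y^3 + 1.9966*y^2 + 0.616*y + 0.3025)
(3) = -2.12000000000000
(4) = 7.02 - 31.14*b
(5) = 11.34*a - 8.14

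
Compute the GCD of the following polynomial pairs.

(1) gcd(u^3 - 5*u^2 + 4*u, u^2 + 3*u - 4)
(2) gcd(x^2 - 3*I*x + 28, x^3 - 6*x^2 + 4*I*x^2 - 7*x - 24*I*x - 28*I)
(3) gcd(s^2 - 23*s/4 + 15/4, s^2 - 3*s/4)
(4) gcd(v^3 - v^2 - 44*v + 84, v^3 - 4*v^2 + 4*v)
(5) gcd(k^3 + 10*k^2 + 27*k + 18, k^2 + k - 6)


(1) = u - 1
(2) = gcd((x - 7*I)*(x + 4*I), (x - 7)*(x + 1)*(x + 4*I)) = x + 4*I
(3) = s - 3/4
(4) = v - 2
(5) = k + 3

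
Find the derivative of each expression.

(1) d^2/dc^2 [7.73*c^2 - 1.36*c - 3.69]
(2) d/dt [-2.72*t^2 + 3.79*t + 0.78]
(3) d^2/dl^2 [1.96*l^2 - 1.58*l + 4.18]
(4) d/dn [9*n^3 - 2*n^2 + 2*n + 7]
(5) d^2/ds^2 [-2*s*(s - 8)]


(1) = 15.4600000000000
(2) = 3.79 - 5.44*t
(3) = 3.92000000000000
(4) = 27*n^2 - 4*n + 2
(5) = -4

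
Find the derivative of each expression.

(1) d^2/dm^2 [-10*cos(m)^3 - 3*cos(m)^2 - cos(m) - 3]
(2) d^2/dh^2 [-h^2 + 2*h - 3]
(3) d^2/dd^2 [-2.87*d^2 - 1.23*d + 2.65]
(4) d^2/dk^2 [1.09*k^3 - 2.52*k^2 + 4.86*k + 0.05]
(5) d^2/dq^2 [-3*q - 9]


(1) = 17*cos(m)/2 + 6*cos(2*m) + 45*cos(3*m)/2
(2) = -2
(3) = -5.74000000000000
(4) = 6.54*k - 5.04
(5) = 0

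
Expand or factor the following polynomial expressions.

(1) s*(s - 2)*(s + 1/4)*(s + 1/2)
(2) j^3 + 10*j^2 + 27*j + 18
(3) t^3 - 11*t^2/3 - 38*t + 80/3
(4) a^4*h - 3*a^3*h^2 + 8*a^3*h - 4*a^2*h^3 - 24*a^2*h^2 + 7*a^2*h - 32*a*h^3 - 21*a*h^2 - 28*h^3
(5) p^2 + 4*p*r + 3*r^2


(1) = s^4 - 5*s^3/4 - 11*s^2/8 - s/4
(2) = (j + 1)*(j + 3)*(j + 6)
(3) = (t - 8)*(t - 2/3)*(t + 5)
(4) = (a + 7)*(a - 4*h)*(a + h)*(a*h + h)
(5) = (p + r)*(p + 3*r)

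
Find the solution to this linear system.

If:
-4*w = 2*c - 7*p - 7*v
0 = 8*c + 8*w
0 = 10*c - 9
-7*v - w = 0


Then:
c = 9/10
p = -27/70
v = 9/70
w = -9/10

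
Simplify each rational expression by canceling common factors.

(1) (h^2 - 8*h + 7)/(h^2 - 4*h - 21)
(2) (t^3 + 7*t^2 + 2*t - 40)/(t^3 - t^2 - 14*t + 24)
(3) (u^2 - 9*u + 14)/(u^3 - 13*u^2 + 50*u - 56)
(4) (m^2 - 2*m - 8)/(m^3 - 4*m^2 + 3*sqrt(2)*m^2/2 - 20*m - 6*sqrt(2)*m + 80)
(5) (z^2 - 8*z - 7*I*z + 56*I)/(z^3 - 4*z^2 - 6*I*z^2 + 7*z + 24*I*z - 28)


(1) = (h - 1)/(h + 3)
(2) = (t + 5)/(t - 3)
(3) = 1/(u - 4)
(4) = (2*m + 4)/(2*m^2 + 3*sqrt(2)*m - 40)
(5) = (z - 8)/(z^2 + z*(-4 + I) - 4*I)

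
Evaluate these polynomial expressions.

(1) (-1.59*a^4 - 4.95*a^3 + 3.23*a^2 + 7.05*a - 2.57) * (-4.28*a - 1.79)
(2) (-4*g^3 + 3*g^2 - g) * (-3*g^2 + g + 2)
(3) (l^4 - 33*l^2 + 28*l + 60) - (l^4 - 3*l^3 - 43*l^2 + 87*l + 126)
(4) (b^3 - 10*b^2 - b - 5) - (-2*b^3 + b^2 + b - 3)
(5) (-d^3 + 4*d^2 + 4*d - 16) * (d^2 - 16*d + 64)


(1) = 6.8052*a^5 + 24.0321*a^4 - 4.9639*a^3 - 35.9557*a^2 - 1.6199*a + 4.6003
(2) = 12*g^5 - 13*g^4 - 2*g^3 + 5*g^2 - 2*g
(3) = 3*l^3 + 10*l^2 - 59*l - 66
(4) = 3*b^3 - 11*b^2 - 2*b - 2
(5) = -d^5 + 20*d^4 - 124*d^3 + 176*d^2 + 512*d - 1024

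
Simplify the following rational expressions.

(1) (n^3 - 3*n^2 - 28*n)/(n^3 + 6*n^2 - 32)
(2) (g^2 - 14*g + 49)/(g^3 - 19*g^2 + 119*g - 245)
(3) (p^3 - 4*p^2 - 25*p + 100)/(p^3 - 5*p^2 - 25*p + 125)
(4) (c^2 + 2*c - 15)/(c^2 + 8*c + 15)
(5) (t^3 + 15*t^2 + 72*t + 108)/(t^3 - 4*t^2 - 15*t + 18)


(1) = (n^2 - 7*n)/(n^2 + 2*n - 8)
(2) = 1/(g - 5)
(3) = (p - 4)/(p - 5)
(4) = (c - 3)/(c + 3)
(5) = (t^2 + 12*t + 36)/(t^2 - 7*t + 6)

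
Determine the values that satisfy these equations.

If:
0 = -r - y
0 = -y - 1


Then:
r = 1
y = -1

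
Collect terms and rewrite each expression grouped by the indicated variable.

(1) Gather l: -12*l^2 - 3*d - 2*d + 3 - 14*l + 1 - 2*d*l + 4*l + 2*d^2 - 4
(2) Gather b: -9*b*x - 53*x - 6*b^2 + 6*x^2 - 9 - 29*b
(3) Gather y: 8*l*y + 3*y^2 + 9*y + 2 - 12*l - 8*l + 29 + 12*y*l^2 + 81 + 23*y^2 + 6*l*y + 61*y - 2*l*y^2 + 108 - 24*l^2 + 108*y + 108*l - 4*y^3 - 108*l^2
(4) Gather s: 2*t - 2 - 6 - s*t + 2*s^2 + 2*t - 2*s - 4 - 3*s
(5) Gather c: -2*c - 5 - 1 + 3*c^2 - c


(1) = 2*d^2 - 5*d - 12*l^2 + l*(-2*d - 10)
(2) = -6*b^2 + b*(-9*x - 29) + 6*x^2 - 53*x - 9
(3) = -132*l^2 + 88*l - 4*y^3 + y^2*(26 - 2*l) + y*(12*l^2 + 14*l + 178) + 220
(4) = 2*s^2 + s*(-t - 5) + 4*t - 12
(5) = 3*c^2 - 3*c - 6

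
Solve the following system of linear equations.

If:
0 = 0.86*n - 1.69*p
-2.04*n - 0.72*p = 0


Then:
n = 0.00
p = 0.00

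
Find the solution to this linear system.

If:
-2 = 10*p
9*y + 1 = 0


Then:
p = -1/5
y = -1/9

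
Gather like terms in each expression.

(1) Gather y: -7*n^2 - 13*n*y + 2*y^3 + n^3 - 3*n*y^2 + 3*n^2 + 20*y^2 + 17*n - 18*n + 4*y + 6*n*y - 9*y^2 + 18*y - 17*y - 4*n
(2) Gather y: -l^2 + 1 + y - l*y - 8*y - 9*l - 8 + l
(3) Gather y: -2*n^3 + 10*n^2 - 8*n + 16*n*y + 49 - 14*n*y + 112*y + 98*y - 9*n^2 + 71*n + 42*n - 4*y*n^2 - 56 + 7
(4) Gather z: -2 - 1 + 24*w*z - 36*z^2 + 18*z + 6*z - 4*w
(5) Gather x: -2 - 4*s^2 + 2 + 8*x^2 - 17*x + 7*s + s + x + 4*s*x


(1) = n^3 - 4*n^2 - 5*n + 2*y^3 + y^2*(11 - 3*n) + y*(5 - 7*n)
(2) = -l^2 - 8*l + y*(-l - 7) - 7
(3) = -2*n^3 + n^2 + 105*n + y*(-4*n^2 + 2*n + 210)
(4) = -4*w - 36*z^2 + z*(24*w + 24) - 3
(5) = -4*s^2 + 8*s + 8*x^2 + x*(4*s - 16)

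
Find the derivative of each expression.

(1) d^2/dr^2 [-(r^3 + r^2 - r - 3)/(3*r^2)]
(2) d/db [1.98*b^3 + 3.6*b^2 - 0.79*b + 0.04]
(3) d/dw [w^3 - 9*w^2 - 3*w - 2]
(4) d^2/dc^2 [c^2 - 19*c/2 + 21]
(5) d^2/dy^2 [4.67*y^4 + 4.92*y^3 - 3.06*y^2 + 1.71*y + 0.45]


(1) = 2*(r + 9)/(3*r^4)
(2) = 5.94*b^2 + 7.2*b - 0.79
(3) = 3*w^2 - 18*w - 3
(4) = 2
(5) = 56.04*y^2 + 29.52*y - 6.12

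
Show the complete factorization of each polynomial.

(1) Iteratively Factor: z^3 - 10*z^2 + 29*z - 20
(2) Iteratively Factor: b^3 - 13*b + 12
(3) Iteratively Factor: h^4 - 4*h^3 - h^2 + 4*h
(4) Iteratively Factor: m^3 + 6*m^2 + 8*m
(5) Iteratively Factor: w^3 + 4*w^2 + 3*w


(1) = (z - 1)*(z^2 - 9*z + 20) = (z - 4)*(z - 1)*(z - 5)
(2) = (b - 1)*(b^2 + b - 12) = (b - 1)*(b + 4)*(b - 3)
(3) = (h + 1)*(h^3 - 5*h^2 + 4*h) = h*(h + 1)*(h^2 - 5*h + 4) = h*(h - 1)*(h + 1)*(h - 4)
(4) = (m + 4)*(m^2 + 2*m) = (m + 2)*(m + 4)*(m)
(5) = (w + 1)*(w^2 + 3*w) = w*(w + 1)*(w + 3)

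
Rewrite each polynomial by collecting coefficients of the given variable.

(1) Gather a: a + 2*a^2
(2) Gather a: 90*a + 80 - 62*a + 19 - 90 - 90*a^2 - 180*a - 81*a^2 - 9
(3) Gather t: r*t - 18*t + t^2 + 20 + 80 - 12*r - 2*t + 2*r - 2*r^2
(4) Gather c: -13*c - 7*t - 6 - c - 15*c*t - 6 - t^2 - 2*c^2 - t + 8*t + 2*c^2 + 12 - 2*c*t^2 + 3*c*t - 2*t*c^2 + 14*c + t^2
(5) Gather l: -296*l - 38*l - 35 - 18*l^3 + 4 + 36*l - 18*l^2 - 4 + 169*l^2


(1) = 2*a^2 + a
(2) = -171*a^2 - 152*a
(3) = -2*r^2 - 10*r + t^2 + t*(r - 20) + 100
(4) = -2*c^2*t + c*(-2*t^2 - 12*t)
(5) = -18*l^3 + 151*l^2 - 298*l - 35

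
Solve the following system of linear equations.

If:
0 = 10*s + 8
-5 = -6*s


Then:
No Solution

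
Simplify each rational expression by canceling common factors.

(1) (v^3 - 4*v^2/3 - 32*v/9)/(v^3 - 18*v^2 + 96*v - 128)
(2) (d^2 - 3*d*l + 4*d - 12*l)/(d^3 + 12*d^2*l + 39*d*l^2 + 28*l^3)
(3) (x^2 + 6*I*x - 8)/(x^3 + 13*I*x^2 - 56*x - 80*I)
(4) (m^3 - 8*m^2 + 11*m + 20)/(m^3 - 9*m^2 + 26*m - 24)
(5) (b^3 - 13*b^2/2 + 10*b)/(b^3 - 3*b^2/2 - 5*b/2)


(1) = (9*v^3 - 12*v^2 - 32*v)/(9*v^3 - 162*v^2 + 864*v - 1152)
(2) = (d^2 - 3*d*l + 4*d - 12*l)/(d^3 + 12*d^2*l + 39*d*l^2 + 28*l^3)
(3) = (x + 2*I)/(x^2 + 9*I*x - 20)
(4) = (m^2 - 4*m - 5)/(m^2 - 5*m + 6)
(5) = (b - 4)/(b + 1)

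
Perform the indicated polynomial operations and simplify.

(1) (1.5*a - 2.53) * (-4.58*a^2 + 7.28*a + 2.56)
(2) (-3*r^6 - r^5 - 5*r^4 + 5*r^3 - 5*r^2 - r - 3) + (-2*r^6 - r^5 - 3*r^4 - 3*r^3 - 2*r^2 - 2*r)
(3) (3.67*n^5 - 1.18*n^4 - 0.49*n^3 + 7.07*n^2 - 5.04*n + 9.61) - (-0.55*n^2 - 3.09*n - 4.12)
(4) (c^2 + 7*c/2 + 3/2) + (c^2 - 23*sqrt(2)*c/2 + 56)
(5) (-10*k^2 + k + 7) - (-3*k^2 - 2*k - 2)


(1) = -6.87*a^3 + 22.5074*a^2 - 14.5784*a - 6.4768
(2) = -5*r^6 - 2*r^5 - 8*r^4 + 2*r^3 - 7*r^2 - 3*r - 3
(3) = 3.67*n^5 - 1.18*n^4 - 0.49*n^3 + 7.62*n^2 - 1.95*n + 13.73
(4) = 2*c^2 - 23*sqrt(2)*c/2 + 7*c/2 + 115/2
(5) = -7*k^2 + 3*k + 9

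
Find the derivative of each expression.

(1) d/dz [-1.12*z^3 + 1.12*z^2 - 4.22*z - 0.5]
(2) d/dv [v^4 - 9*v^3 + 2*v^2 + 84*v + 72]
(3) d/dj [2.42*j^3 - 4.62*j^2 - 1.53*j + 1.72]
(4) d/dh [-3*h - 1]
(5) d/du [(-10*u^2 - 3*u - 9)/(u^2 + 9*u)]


(1) = -3.36*z^2 + 2.24*z - 4.22
(2) = 4*v^3 - 27*v^2 + 4*v + 84
(3) = 7.26*j^2 - 9.24*j - 1.53
(4) = -3
(5) = 3*(-29*u^2 + 6*u + 27)/(u^2*(u^2 + 18*u + 81))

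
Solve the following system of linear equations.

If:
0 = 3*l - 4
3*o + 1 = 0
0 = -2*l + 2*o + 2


Then:
No Solution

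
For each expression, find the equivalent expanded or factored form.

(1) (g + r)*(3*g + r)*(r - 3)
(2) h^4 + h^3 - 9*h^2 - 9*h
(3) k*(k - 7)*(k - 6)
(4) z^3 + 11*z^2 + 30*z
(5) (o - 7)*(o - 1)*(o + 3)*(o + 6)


(1) = 3*g^2*r - 9*g^2 + 4*g*r^2 - 12*g*r + r^3 - 3*r^2
(2) = h*(h - 3)*(h + 1)*(h + 3)
(3) = k^3 - 13*k^2 + 42*k
(4) = z*(z + 5)*(z + 6)
(5) = o^4 + o^3 - 47*o^2 - 81*o + 126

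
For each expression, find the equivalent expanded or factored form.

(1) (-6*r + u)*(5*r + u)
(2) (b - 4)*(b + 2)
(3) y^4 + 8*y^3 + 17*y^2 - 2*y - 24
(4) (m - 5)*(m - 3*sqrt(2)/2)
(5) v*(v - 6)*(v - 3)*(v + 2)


(1) = -30*r^2 - r*u + u^2
(2) = b^2 - 2*b - 8
(3) = (y - 1)*(y + 2)*(y + 3)*(y + 4)
(4) = m^2 - 5*m - 3*sqrt(2)*m/2 + 15*sqrt(2)/2
(5) = v^4 - 7*v^3 + 36*v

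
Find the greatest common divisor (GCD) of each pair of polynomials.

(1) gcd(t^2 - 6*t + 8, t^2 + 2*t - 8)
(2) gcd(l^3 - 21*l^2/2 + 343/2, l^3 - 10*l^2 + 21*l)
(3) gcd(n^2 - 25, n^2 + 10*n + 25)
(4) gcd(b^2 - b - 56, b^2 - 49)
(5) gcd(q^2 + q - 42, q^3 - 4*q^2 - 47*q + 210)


(1) = gcd((t - 4)*(t - 2), (t - 2)*(t + 4)) = t - 2
(2) = gcd((l - 7)^2*(l + 7/2), l*(l - 7)*(l - 3)) = l - 7
(3) = n + 5
(4) = gcd((b - 8)*(b + 7), (b - 7)*(b + 7)) = b + 7
(5) = q^2 + q - 42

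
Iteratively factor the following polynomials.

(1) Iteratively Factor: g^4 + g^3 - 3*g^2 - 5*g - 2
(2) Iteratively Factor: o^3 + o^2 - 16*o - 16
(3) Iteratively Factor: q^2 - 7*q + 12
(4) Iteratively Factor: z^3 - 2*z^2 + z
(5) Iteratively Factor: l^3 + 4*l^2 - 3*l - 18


(1) = (g + 1)*(g^3 - 3*g - 2) = (g - 2)*(g + 1)*(g^2 + 2*g + 1) = (g - 2)*(g + 1)^2*(g + 1)
(2) = (o - 4)*(o^2 + 5*o + 4) = (o - 4)*(o + 1)*(o + 4)
(3) = (q - 3)*(q - 4)
(4) = (z)*(z^2 - 2*z + 1) = z*(z - 1)*(z - 1)
(5) = (l - 2)*(l^2 + 6*l + 9) = (l - 2)*(l + 3)*(l + 3)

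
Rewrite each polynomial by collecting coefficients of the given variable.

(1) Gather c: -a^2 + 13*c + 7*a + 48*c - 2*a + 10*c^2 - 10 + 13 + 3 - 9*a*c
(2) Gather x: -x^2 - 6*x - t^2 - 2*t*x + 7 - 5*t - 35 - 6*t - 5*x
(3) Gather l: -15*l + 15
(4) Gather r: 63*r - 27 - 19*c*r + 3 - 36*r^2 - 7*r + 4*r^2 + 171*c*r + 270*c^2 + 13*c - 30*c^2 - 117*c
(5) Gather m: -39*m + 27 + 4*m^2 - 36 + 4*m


(1) = -a^2 + 5*a + 10*c^2 + c*(61 - 9*a) + 6
(2) = -t^2 - 11*t - x^2 + x*(-2*t - 11) - 28
(3) = 15 - 15*l
(4) = 240*c^2 - 104*c - 32*r^2 + r*(152*c + 56) - 24
(5) = 4*m^2 - 35*m - 9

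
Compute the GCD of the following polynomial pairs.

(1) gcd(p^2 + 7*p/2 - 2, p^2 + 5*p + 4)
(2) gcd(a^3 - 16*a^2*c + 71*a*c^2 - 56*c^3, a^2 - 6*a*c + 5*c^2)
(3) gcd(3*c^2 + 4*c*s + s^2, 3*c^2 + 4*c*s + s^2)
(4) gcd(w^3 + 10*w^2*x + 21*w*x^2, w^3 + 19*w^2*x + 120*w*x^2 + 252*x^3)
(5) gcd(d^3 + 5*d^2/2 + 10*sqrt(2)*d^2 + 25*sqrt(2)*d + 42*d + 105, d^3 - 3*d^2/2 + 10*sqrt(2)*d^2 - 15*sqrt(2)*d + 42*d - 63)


(1) = p + 4
(2) = gcd((a - 8*c)*(a - 7*c)*(a - c), (a - 5*c)*(a - c)) = a - c
(3) = gcd((c + s)*(3*c + s), (c + s)*(3*c + s)) = 3*c^2 + 4*c*s + s^2
(4) = gcd(w*(w + 3*x)*(w + 7*x), (w + 6*x)^2*(w + 7*x)) = w + 7*x
(5) = gcd((d + 5/2)*(d + 3*sqrt(2))*(d + 7*sqrt(2)), (d - 3/2)*(d + 3*sqrt(2))*(d + 7*sqrt(2))) = d^2 + 10*sqrt(2)*d + 42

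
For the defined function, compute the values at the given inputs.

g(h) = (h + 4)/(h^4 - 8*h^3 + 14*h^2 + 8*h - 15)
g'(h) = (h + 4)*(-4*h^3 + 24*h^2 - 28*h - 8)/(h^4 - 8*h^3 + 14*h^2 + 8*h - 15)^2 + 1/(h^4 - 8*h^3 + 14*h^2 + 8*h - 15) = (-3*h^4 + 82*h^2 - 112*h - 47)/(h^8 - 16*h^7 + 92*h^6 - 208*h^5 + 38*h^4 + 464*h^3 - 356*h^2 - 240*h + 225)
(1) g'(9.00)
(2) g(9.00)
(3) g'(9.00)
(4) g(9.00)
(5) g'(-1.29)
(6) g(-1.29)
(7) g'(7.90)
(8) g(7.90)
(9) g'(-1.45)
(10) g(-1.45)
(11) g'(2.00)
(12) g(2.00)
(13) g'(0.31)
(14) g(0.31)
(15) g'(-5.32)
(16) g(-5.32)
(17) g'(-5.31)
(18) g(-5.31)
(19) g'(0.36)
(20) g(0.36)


(1) = -0.00
(2) = 0.01
(3) = -0.00
(4) = 0.01
(5) = 0.70
(6) = 0.15
(7) = -0.01
(8) = 0.01
(9) = 0.27
(10) = 0.08
(11) = 0.11
(12) = 0.67
(13) = -0.57
(14) = -0.38
(15) = 0.00
(16) = -0.00
(17) = 0.00
(18) = -0.00
(19) = -0.68
(20) = -0.41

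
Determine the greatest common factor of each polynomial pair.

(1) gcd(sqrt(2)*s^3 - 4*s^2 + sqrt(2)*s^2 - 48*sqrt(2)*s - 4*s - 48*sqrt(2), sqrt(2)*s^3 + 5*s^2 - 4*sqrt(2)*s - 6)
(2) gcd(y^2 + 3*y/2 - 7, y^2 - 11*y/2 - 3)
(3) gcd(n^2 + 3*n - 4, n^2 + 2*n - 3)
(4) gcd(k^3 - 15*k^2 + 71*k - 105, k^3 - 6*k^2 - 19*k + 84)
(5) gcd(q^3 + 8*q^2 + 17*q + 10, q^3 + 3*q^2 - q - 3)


(1) = gcd((s - 6*sqrt(2))*(s + 4*sqrt(2))*(sqrt(2)*s + sqrt(2)), (s - sqrt(2))*(s + 3*sqrt(2))*(sqrt(2)*s + 1)) = 1
(2) = 1
(3) = n - 1
(4) = k^2 - 10*k + 21
(5) = q + 1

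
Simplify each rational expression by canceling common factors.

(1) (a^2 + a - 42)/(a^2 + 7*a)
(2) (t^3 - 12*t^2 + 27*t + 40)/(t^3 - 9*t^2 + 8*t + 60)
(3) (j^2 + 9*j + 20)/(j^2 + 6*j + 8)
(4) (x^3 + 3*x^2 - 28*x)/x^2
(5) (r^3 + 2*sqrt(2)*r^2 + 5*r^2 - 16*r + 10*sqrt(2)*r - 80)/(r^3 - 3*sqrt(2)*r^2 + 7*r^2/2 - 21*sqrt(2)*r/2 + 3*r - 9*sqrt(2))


(1) = (a - 6)/a
(2) = (t^2 - 7*t - 8)/(t^2 - 4*t - 12)
(3) = (j + 5)/(j + 2)
(4) = (x^2 + 3*x - 28)/x
(5) = (2*r^3 + r^2*(4*sqrt(2) + 10) + r*(-32 + 20*sqrt(2)) - 160)/(2*r^3 + r^2*(7 - 6*sqrt(2)) + r*(6 - 21*sqrt(2)) - 18*sqrt(2))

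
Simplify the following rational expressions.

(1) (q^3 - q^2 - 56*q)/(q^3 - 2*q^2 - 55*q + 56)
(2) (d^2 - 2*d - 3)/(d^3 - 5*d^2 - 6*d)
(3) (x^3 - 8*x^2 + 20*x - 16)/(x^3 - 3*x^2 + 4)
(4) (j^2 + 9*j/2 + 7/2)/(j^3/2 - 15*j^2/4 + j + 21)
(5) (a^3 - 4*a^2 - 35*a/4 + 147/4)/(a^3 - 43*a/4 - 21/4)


(1) = q/(q - 1)
(2) = (d - 3)/(d^2 - 6*d)
(3) = (x - 4)/(x + 1)
(4) = (4*j^2 + 18*j + 14)/(2*j^3 - 15*j^2 + 4*j + 84)
(5) = (2*a - 7)/(2*a + 1)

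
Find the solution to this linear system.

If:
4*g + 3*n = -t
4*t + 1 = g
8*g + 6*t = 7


Then:
g = 17/19
n = -45/38
t = -1/38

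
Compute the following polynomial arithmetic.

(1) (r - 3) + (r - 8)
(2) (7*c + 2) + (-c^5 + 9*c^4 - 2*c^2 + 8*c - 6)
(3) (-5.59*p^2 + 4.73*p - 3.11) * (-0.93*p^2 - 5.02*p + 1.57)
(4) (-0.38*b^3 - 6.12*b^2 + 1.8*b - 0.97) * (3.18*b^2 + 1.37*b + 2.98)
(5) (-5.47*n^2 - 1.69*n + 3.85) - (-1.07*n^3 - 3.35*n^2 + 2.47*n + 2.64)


(1) = 2*r - 11
(2) = -c^5 + 9*c^4 - 2*c^2 + 15*c - 4
(3) = 5.1987*p^4 + 23.6629*p^3 - 29.6286*p^2 + 23.0383*p - 4.8827
(4) = -1.2084*b^5 - 19.9822*b^4 - 3.7928*b^3 - 18.8562*b^2 + 4.0351*b - 2.8906
(5) = 1.07*n^3 - 2.12*n^2 - 4.16*n + 1.21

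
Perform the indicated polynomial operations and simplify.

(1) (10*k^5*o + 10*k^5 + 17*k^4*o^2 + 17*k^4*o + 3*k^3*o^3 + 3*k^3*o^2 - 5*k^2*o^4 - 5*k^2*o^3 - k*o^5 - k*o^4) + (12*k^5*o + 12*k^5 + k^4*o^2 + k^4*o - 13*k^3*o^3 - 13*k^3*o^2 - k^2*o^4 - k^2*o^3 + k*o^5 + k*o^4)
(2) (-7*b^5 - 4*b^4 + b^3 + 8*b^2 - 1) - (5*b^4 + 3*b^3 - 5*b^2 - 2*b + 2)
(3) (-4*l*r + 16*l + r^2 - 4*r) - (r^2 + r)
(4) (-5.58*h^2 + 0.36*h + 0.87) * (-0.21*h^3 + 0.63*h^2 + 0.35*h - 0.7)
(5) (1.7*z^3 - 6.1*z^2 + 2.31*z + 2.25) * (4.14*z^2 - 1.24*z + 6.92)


(1) = 22*k^5*o + 22*k^5 + 18*k^4*o^2 + 18*k^4*o - 10*k^3*o^3 - 10*k^3*o^2 - 6*k^2*o^4 - 6*k^2*o^3
(2) = -7*b^5 - 9*b^4 - 2*b^3 + 13*b^2 + 2*b - 3
(3) = -4*l*r + 16*l - 5*r
(4) = 1.1718*h^5 - 3.591*h^4 - 1.9089*h^3 + 4.5801*h^2 + 0.0525*h - 0.609
(5) = 7.038*z^5 - 27.362*z^4 + 28.8914*z^3 - 35.7614*z^2 + 13.1952*z + 15.57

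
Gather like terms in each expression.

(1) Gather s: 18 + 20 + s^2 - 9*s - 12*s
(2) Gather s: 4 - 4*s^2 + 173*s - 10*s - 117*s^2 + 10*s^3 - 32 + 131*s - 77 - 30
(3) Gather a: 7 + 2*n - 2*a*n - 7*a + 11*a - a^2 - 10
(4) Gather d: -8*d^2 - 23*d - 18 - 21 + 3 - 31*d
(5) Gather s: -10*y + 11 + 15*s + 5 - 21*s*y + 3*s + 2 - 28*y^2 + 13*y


(1) = s^2 - 21*s + 38
(2) = 10*s^3 - 121*s^2 + 294*s - 135
(3) = -a^2 + a*(4 - 2*n) + 2*n - 3
(4) = -8*d^2 - 54*d - 36
(5) = s*(18 - 21*y) - 28*y^2 + 3*y + 18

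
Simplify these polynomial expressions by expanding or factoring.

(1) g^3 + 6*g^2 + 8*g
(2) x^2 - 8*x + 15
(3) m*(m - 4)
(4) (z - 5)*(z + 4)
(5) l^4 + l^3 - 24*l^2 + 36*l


(1) = g*(g + 2)*(g + 4)
(2) = (x - 5)*(x - 3)
(3) = m^2 - 4*m
(4) = z^2 - z - 20
(5) = l*(l - 3)*(l - 2)*(l + 6)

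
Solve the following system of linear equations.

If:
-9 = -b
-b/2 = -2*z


Then:
b = 9
z = 9/4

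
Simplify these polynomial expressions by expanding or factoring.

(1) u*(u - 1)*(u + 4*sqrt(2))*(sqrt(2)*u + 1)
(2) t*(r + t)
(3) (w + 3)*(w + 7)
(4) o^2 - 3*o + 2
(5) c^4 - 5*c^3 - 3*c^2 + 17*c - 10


(1) = sqrt(2)*u^4 - sqrt(2)*u^3 + 9*u^3 - 9*u^2 + 4*sqrt(2)*u^2 - 4*sqrt(2)*u
(2) = r*t + t^2
(3) = w^2 + 10*w + 21
(4) = (o - 2)*(o - 1)
(5) = (c - 5)*(c - 1)^2*(c + 2)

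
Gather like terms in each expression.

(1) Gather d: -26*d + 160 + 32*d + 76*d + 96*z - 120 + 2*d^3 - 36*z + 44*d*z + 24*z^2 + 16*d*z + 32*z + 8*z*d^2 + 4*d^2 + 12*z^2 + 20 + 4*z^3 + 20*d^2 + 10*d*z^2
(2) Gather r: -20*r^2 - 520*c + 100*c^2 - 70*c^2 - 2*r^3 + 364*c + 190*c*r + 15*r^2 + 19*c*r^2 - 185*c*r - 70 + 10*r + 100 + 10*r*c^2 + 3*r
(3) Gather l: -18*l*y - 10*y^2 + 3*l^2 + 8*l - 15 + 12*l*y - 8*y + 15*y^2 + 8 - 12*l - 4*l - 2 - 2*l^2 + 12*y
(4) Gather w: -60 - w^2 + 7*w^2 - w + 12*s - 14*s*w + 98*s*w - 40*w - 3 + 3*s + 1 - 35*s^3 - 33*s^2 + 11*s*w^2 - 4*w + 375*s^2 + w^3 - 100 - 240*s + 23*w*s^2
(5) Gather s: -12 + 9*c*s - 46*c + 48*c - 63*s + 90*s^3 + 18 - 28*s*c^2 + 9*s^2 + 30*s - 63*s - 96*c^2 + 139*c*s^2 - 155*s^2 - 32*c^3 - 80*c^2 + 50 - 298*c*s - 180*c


(1) = 2*d^3 + d^2*(8*z + 24) + d*(10*z^2 + 60*z + 82) + 4*z^3 + 36*z^2 + 92*z + 60
(2) = 30*c^2 - 156*c - 2*r^3 + r^2*(19*c - 5) + r*(10*c^2 + 5*c + 13) + 30
(3) = l^2 + l*(-6*y - 8) + 5*y^2 + 4*y - 9
(4) = -35*s^3 + 342*s^2 - 225*s + w^3 + w^2*(11*s + 6) + w*(23*s^2 + 84*s - 45) - 162
(5) = -32*c^3 - 176*c^2 - 178*c + 90*s^3 + s^2*(139*c - 146) + s*(-28*c^2 - 289*c - 96) + 56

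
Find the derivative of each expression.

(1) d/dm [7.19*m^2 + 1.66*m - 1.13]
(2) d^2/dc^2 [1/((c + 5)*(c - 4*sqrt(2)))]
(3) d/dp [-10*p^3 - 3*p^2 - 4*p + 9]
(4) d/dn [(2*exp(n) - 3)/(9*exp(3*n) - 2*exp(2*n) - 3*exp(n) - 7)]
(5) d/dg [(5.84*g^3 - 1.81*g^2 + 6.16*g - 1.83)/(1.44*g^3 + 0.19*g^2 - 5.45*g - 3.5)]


(1) = 14.38*m + 1.66
(2) = 2*((c + 5)^2 + (c + 5)*(c - 4*sqrt(2)) + (c - 4*sqrt(2))^2)/((c + 5)^3*(c - 4*sqrt(2))^3)
(3) = -30*p^2 - 6*p - 4
(4) = (-36*exp(3*n) + 85*exp(2*n) - 12*exp(n) - 23)*exp(n)/(81*exp(6*n) - 36*exp(5*n) - 50*exp(4*n) - 114*exp(3*n) + 37*exp(2*n) + 42*exp(n) + 49)
(5) = (3.716*g^4 - 81.3968*g^3 - 44.7203*g^2 + 13.3654*g - 31.5335)/(2.0736*g^6 + 0.5472*g^5 - 15.6599*g^4 - 12.151*g^3 + 28.3725*g^2 + 38.15*g + 12.25)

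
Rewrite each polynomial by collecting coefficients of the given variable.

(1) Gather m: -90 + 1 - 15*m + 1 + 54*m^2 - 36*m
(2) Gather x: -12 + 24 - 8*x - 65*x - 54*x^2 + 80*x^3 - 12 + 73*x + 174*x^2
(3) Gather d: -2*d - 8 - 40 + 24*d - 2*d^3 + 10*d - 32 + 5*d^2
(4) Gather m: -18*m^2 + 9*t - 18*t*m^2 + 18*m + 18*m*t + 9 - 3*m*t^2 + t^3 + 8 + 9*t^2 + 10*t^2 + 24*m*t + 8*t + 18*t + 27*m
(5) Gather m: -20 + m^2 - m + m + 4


(1) = 54*m^2 - 51*m - 88
(2) = 80*x^3 + 120*x^2
(3) = -2*d^3 + 5*d^2 + 32*d - 80
(4) = m^2*(-18*t - 18) + m*(-3*t^2 + 42*t + 45) + t^3 + 19*t^2 + 35*t + 17
(5) = m^2 - 16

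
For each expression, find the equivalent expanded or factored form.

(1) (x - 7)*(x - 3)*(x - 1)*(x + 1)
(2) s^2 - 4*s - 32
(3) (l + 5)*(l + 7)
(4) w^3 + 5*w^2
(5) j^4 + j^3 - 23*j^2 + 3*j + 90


(1) = x^4 - 10*x^3 + 20*x^2 + 10*x - 21
(2) = (s - 8)*(s + 4)
(3) = l^2 + 12*l + 35
(4) = w^2*(w + 5)
(5) = (j - 3)^2*(j + 2)*(j + 5)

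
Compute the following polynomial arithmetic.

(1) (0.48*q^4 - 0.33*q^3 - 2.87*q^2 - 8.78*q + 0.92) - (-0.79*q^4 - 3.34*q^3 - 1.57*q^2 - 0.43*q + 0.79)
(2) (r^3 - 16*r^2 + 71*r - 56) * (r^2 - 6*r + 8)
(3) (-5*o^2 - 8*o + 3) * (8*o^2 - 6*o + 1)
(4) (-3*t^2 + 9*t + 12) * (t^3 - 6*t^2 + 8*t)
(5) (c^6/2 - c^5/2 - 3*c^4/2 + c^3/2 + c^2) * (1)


(1) = 1.27*q^4 + 3.01*q^3 - 1.3*q^2 - 8.35*q + 0.13
(2) = r^5 - 22*r^4 + 175*r^3 - 610*r^2 + 904*r - 448
(3) = -40*o^4 - 34*o^3 + 67*o^2 - 26*o + 3
(4) = -3*t^5 + 27*t^4 - 66*t^3 + 96*t
(5) = c^6/2 - c^5/2 - 3*c^4/2 + c^3/2 + c^2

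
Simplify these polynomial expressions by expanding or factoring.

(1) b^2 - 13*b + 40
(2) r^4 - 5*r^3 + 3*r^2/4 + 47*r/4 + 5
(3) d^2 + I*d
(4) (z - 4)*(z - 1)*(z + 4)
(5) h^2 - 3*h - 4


(1) = (b - 8)*(b - 5)
(2) = (r - 4)*(r - 5/2)*(r + 1/2)*(r + 1)
(3) = d*(d + I)
(4) = z^3 - z^2 - 16*z + 16
(5) = (h - 4)*(h + 1)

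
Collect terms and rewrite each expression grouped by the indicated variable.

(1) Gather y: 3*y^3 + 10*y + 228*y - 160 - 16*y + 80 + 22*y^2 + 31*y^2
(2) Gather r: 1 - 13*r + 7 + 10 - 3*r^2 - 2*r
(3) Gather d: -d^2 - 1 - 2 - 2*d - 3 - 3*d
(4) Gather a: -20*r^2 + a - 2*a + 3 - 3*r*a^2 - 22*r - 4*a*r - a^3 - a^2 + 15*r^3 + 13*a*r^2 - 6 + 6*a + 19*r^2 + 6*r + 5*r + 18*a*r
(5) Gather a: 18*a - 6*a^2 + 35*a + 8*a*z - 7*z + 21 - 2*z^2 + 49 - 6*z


(1) = 3*y^3 + 53*y^2 + 222*y - 80
(2) = -3*r^2 - 15*r + 18
(3) = -d^2 - 5*d - 6
(4) = -a^3 + a^2*(-3*r - 1) + a*(13*r^2 + 14*r + 5) + 15*r^3 - r^2 - 11*r - 3
(5) = -6*a^2 + a*(8*z + 53) - 2*z^2 - 13*z + 70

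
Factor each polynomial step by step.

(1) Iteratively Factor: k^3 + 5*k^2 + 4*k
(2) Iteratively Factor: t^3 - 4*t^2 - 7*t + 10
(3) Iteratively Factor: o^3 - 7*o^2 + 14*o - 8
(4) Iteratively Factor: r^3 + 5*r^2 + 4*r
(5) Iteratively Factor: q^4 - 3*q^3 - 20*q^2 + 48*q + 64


(1) = (k)*(k^2 + 5*k + 4) = k*(k + 4)*(k + 1)
(2) = (t + 2)*(t^2 - 6*t + 5) = (t - 1)*(t + 2)*(t - 5)
(3) = (o - 4)*(o^2 - 3*o + 2) = (o - 4)*(o - 2)*(o - 1)
(4) = (r + 1)*(r^2 + 4*r) = (r + 1)*(r + 4)*(r)
(5) = (q + 1)*(q^3 - 4*q^2 - 16*q + 64) = (q - 4)*(q + 1)*(q^2 - 16) = (q - 4)^2*(q + 1)*(q + 4)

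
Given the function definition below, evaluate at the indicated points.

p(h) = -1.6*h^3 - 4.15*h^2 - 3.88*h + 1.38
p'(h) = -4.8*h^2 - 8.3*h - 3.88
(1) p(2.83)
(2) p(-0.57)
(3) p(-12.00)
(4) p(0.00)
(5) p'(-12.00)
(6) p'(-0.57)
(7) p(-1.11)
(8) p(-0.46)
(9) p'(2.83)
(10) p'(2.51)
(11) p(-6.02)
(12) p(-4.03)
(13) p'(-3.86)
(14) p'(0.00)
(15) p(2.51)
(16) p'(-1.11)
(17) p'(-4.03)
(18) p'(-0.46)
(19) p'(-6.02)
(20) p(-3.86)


(1) = -79.10
(2) = 2.54
(3) = 2215.14
(4) = 1.38
(5) = -595.48
(6) = -0.71
(7) = 2.76
(8) = 2.44
(9) = -65.81
(10) = -54.95
(11) = 223.41
(12) = 54.34
(13) = -43.36
(14) = -3.88
(15) = -59.81
(16) = -0.58
(17) = -48.39
(18) = -1.08
(19) = -127.87
(20) = 46.54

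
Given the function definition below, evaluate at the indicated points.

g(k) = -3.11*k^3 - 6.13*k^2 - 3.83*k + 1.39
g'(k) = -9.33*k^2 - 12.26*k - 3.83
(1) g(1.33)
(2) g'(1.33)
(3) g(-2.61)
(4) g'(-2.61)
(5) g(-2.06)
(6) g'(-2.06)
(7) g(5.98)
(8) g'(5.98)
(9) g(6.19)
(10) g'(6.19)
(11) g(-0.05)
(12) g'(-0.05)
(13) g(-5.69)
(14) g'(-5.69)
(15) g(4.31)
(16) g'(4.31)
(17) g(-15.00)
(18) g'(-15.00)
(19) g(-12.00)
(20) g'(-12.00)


(1) = -21.86
(2) = -36.64
(3) = 24.92
(4) = -35.39
(5) = 10.45
(6) = -18.17
(7) = -905.79
(8) = -410.79
(9) = -994.81
(10) = -437.21
(11) = 1.57
(12) = -3.24
(13) = 397.64
(14) = -236.14
(15) = -377.98
(16) = -229.99
(17) = 9175.84
(18) = -1919.18
(19) = 4538.71
(20) = -1200.23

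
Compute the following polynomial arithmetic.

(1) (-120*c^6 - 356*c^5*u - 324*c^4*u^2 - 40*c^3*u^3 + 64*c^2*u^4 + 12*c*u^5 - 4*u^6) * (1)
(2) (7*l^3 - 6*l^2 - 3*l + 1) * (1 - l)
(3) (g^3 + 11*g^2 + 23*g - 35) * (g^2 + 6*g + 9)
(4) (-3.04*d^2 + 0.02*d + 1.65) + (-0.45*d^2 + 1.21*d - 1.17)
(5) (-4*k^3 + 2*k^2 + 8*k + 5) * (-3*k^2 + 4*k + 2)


(1) = -120*c^6 - 356*c^5*u - 324*c^4*u^2 - 40*c^3*u^3 + 64*c^2*u^4 + 12*c*u^5 - 4*u^6
(2) = -7*l^4 + 13*l^3 - 3*l^2 - 4*l + 1
(3) = g^5 + 17*g^4 + 98*g^3 + 202*g^2 - 3*g - 315
(4) = -3.49*d^2 + 1.23*d + 0.48
(5) = 12*k^5 - 22*k^4 - 24*k^3 + 21*k^2 + 36*k + 10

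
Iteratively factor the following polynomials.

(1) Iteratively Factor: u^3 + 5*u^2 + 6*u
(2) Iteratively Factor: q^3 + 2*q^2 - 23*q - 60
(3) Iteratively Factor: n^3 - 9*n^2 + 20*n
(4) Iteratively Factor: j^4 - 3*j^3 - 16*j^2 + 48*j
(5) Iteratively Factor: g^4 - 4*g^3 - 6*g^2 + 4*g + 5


(1) = (u + 3)*(u^2 + 2*u) = (u + 2)*(u + 3)*(u)
(2) = (q + 3)*(q^2 - q - 20) = (q - 5)*(q + 3)*(q + 4)
(3) = (n)*(n^2 - 9*n + 20) = n*(n - 5)*(n - 4)
(4) = (j - 4)*(j^3 + j^2 - 12*j) = (j - 4)*(j - 3)*(j^2 + 4*j) = j*(j - 4)*(j - 3)*(j + 4)
(5) = (g - 5)*(g^3 + g^2 - g - 1) = (g - 5)*(g + 1)*(g^2 - 1) = (g - 5)*(g + 1)^2*(g - 1)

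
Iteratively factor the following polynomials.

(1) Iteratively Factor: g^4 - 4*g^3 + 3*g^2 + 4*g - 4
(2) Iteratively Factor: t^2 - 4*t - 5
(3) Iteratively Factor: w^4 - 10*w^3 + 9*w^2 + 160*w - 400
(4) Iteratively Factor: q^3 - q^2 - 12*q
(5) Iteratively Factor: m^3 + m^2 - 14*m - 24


(1) = (g - 1)*(g^3 - 3*g^2 + 4) = (g - 2)*(g - 1)*(g^2 - g - 2) = (g - 2)^2*(g - 1)*(g + 1)
(2) = (t - 5)*(t + 1)
(3) = (w - 4)*(w^3 - 6*w^2 - 15*w + 100) = (w - 4)*(w + 4)*(w^2 - 10*w + 25) = (w - 5)*(w - 4)*(w + 4)*(w - 5)
(4) = (q - 4)*(q^2 + 3*q) = (q - 4)*(q + 3)*(q)
(5) = (m + 2)*(m^2 - m - 12) = (m - 4)*(m + 2)*(m + 3)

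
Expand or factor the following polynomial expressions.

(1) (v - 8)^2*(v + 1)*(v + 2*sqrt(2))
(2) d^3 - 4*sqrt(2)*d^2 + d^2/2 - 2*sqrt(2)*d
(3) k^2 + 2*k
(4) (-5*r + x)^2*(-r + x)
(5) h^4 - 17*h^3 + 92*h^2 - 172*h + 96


(1) = v^4 - 15*v^3 + 2*sqrt(2)*v^3 - 30*sqrt(2)*v^2 + 48*v^2 + 64*v + 96*sqrt(2)*v + 128*sqrt(2)
(2) = d*(d + 1/2)*(d - 4*sqrt(2))
(3) = k*(k + 2)
(4) = -25*r^3 + 35*r^2*x - 11*r*x^2 + x^3
(5) = (h - 8)*(h - 6)*(h - 2)*(h - 1)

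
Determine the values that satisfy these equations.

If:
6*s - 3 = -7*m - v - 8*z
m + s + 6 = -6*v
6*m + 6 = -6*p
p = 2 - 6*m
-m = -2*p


Then:
No Solution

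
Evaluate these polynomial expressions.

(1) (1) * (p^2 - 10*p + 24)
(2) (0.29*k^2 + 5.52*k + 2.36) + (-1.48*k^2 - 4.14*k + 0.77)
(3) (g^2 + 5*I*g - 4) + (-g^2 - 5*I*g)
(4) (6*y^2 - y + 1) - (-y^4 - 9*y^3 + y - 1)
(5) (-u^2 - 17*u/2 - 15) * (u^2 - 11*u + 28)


(1) = p^2 - 10*p + 24
(2) = -1.19*k^2 + 1.38*k + 3.13
(3) = -4
(4) = y^4 + 9*y^3 + 6*y^2 - 2*y + 2
(5) = -u^4 + 5*u^3/2 + 101*u^2/2 - 73*u - 420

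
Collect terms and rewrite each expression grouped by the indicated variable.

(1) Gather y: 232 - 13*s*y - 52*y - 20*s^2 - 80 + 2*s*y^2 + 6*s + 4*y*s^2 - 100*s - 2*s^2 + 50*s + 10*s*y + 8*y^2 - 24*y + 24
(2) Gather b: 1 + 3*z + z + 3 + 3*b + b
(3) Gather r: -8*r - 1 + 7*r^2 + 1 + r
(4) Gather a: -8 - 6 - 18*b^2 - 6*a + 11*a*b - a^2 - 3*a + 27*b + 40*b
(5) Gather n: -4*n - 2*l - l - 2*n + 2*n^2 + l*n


(1) = -22*s^2 - 44*s + y^2*(2*s + 8) + y*(4*s^2 - 3*s - 76) + 176
(2) = 4*b + 4*z + 4
(3) = 7*r^2 - 7*r
(4) = -a^2 + a*(11*b - 9) - 18*b^2 + 67*b - 14
(5) = -3*l + 2*n^2 + n*(l - 6)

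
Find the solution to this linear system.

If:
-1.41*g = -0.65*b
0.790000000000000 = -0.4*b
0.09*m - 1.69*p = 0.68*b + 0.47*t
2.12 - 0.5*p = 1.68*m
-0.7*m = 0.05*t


Then:
b = -1.98
g = -0.91
m = 0.47
p = 2.66
t = -6.60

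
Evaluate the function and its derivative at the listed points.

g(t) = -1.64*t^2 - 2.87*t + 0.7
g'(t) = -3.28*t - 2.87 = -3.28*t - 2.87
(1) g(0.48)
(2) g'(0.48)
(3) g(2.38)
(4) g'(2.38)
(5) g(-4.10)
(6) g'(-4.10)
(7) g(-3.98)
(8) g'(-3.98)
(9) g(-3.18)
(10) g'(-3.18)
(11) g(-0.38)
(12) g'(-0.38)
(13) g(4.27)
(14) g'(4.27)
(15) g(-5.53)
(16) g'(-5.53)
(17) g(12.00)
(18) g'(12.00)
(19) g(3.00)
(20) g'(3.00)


(1) = -1.06
(2) = -4.44
(3) = -15.42
(4) = -10.68
(5) = -15.10
(6) = 10.58
(7) = -13.86
(8) = 10.18
(9) = -6.76
(10) = 7.56
(11) = 1.55
(12) = -1.62
(13) = -41.46
(14) = -16.88
(15) = -33.58
(16) = 15.27
(17) = -269.90
(18) = -42.23
(19) = -22.67
(20) = -12.71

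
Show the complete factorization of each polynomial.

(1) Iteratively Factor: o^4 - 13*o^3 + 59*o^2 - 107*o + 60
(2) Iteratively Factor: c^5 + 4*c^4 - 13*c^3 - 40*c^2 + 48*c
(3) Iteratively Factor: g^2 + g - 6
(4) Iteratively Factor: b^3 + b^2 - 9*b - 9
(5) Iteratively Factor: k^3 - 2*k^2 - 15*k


(1) = (o - 3)*(o^3 - 10*o^2 + 29*o - 20) = (o - 3)*(o - 1)*(o^2 - 9*o + 20) = (o - 4)*(o - 3)*(o - 1)*(o - 5)
(2) = (c)*(c^4 + 4*c^3 - 13*c^2 - 40*c + 48) = c*(c + 4)*(c^3 - 13*c + 12) = c*(c - 1)*(c + 4)*(c^2 + c - 12) = c*(c - 1)*(c + 4)^2*(c - 3)
(3) = (g + 3)*(g - 2)
(4) = (b + 3)*(b^2 - 2*b - 3) = (b - 3)*(b + 3)*(b + 1)
(5) = (k - 5)*(k^2 + 3*k) = (k - 5)*(k + 3)*(k)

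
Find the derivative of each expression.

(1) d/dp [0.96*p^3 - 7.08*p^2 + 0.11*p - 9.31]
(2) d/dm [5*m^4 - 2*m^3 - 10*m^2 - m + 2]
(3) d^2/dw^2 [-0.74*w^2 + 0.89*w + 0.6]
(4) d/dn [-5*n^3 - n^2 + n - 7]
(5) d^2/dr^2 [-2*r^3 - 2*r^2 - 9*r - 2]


(1) = 2.88*p^2 - 14.16*p + 0.11
(2) = 20*m^3 - 6*m^2 - 20*m - 1
(3) = -1.48000000000000
(4) = -15*n^2 - 2*n + 1
(5) = -12*r - 4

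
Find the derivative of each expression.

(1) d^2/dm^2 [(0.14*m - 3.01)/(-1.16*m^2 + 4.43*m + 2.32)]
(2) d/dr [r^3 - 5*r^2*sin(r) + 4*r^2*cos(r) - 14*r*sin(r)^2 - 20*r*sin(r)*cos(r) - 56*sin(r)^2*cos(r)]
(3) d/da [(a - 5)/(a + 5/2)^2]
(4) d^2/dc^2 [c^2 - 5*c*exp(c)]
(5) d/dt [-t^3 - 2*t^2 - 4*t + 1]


(1) = ((0.14*m - 3.01)*(2.32*m - 4.43)*(4.64*m - 8.86) + (0.9744*m - 8.2236)*(-1.16*m^2 + 4.43*m + 2.32))/(-1.16*m^2 + 4.43*m + 2.32)^3
(2) = -4*r^2*sin(r) - 5*r^2*cos(r) + 3*r^2 - 10*r*sin(r) - 14*r*sin(2*r) + 8*r*cos(r) - 20*r*cos(2*r) + 14*sin(r) - 10*sin(2*r) - 42*sin(3*r) + 7*cos(2*r) - 7
(3) = 4*(25 - 2*a)/(2*a + 5)^3
(4) = -5*c*exp(c) - 10*exp(c) + 2
(5) = -3*t^2 - 4*t - 4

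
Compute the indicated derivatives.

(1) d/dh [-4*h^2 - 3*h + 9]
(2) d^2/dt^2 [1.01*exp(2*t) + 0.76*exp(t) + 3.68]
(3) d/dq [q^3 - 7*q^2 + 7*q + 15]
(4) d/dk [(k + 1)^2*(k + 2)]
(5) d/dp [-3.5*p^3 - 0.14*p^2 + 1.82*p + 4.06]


(1) = -8*h - 3
(2) = (4.04*exp(t) + 0.76)*exp(t)
(3) = 3*q^2 - 14*q + 7
(4) = (k + 1)*(3*k + 5)
(5) = -10.5*p^2 - 0.28*p + 1.82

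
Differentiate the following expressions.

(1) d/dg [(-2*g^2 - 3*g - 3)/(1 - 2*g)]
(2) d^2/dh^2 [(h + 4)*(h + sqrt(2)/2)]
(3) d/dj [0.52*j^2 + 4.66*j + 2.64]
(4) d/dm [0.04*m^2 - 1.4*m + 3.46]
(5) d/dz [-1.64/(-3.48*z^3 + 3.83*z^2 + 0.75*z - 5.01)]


(1) = (4*g^2 - 4*g - 9)/(4*g^2 - 4*g + 1)
(2) = 2
(3) = 1.04*j + 4.66
(4) = 0.08*m - 1.4
(5) = (-17.1216*z^2 + 12.5624*z + 1.23)/(3.48*z^3 - 3.83*z^2 - 0.75*z + 5.01)^2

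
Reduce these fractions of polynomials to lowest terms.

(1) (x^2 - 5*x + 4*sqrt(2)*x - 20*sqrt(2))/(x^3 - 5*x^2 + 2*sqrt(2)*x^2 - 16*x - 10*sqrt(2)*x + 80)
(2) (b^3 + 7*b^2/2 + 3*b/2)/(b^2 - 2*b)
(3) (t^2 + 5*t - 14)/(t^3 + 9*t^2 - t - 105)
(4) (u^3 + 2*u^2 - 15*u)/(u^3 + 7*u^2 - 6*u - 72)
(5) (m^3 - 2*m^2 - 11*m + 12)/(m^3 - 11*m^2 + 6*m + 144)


(1) = 1/(x - 2*sqrt(2))
(2) = (2*b^2 + 7*b + 3)/(2*b - 4)
(3) = (t - 2)/(t^2 + 2*t - 15)
(4) = (u^2 + 5*u)/(u^2 + 10*u + 24)
(5) = (m^2 - 5*m + 4)/(m^2 - 14*m + 48)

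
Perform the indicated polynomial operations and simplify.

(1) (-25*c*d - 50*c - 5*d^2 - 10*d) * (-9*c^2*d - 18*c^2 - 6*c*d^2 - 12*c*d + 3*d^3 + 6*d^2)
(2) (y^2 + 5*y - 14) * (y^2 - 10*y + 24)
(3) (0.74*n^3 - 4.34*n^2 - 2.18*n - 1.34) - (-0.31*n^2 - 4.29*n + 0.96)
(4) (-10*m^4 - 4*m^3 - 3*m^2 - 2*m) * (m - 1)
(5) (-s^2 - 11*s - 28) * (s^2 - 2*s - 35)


(1) = 225*c^3*d^2 + 900*c^3*d + 900*c^3 + 195*c^2*d^3 + 780*c^2*d^2 + 780*c^2*d - 45*c*d^4 - 180*c*d^3 - 180*c*d^2 - 15*d^5 - 60*d^4 - 60*d^3
(2) = y^4 - 5*y^3 - 40*y^2 + 260*y - 336
(3) = 0.74*n^3 - 4.03*n^2 + 2.11*n - 2.3
(4) = -10*m^5 + 6*m^4 + m^3 + m^2 + 2*m
(5) = -s^4 - 9*s^3 + 29*s^2 + 441*s + 980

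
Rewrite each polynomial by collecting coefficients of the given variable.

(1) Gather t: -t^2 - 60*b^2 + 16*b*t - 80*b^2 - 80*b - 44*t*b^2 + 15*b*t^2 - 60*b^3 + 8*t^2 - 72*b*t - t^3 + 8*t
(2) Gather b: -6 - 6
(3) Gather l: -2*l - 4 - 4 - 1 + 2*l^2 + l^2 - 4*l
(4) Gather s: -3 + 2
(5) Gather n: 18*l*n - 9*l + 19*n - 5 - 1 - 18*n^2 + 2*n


(1) = -60*b^3 - 140*b^2 - 80*b - t^3 + t^2*(15*b + 7) + t*(-44*b^2 - 56*b + 8)
(2) = -12
(3) = 3*l^2 - 6*l - 9
(4) = -1
(5) = -9*l - 18*n^2 + n*(18*l + 21) - 6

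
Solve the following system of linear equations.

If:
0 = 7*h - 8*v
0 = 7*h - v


Then:
h = 0
v = 0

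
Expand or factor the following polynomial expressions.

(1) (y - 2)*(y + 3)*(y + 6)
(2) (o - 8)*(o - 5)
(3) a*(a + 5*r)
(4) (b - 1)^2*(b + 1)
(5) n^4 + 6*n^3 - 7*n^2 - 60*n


(1) = y^3 + 7*y^2 - 36
(2) = o^2 - 13*o + 40
(3) = a^2 + 5*a*r
(4) = b^3 - b^2 - b + 1
(5) = n*(n - 3)*(n + 4)*(n + 5)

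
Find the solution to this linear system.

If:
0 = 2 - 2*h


Then:
h = 1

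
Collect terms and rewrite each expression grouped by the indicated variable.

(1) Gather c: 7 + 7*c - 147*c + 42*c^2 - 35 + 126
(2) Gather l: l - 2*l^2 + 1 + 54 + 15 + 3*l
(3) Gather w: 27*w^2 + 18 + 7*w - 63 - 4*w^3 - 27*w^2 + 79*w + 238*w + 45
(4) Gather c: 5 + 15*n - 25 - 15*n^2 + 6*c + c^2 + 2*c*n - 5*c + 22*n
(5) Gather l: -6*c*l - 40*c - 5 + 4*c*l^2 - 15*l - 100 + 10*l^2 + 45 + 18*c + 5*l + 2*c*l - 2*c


(1) = 42*c^2 - 140*c + 98
(2) = -2*l^2 + 4*l + 70
(3) = -4*w^3 + 324*w
(4) = c^2 + c*(2*n + 1) - 15*n^2 + 37*n - 20
(5) = -24*c + l^2*(4*c + 10) + l*(-4*c - 10) - 60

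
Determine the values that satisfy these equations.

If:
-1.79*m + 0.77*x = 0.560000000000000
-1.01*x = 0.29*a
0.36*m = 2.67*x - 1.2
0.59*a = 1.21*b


Then:
a = -1.51
b = -0.73
m = -0.13
x = 0.43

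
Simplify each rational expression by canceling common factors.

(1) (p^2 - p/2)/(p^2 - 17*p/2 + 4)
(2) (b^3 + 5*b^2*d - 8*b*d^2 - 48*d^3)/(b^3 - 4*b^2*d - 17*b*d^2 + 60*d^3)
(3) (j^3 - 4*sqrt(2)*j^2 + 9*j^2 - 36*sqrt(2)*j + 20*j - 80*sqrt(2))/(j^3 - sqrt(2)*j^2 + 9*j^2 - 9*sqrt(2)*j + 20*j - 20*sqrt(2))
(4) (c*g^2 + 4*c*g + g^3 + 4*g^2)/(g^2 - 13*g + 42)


(1) = p/(p - 8)
(2) = (b + 4*d)/(b - 5*d)
(3) = (j - 4*sqrt(2))/(j - sqrt(2))
(4) = (c*g^2 + 4*c*g + g^3 + 4*g^2)/(g^2 - 13*g + 42)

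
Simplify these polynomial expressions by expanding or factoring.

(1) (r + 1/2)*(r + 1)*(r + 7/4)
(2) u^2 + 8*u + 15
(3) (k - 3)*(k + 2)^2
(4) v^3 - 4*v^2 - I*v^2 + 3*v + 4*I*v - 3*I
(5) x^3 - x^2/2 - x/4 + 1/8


(1) = r^3 + 13*r^2/4 + 25*r/8 + 7/8
(2) = (u + 3)*(u + 5)
(3) = k^3 + k^2 - 8*k - 12
(4) = (v - 3)*(v - 1)*(v - I)
(5) = (x - 1/2)^2*(x + 1/2)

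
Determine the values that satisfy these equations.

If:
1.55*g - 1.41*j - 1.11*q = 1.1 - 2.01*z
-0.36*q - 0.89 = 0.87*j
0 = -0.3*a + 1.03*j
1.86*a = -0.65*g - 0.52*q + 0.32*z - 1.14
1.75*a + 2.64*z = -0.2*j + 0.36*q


Then:
a = 0.20
g = -0.47
j = 0.06
q = -2.61
z = -0.49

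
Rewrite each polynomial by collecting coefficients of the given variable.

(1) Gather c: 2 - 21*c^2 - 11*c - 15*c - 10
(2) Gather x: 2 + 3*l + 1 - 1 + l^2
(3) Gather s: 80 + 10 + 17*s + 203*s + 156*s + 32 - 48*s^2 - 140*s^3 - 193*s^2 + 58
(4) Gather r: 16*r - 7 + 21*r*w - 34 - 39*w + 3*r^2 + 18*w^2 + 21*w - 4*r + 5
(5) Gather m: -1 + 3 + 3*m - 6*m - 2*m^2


(1) = -21*c^2 - 26*c - 8
(2) = l^2 + 3*l + 2
(3) = -140*s^3 - 241*s^2 + 376*s + 180
(4) = 3*r^2 + r*(21*w + 12) + 18*w^2 - 18*w - 36
(5) = -2*m^2 - 3*m + 2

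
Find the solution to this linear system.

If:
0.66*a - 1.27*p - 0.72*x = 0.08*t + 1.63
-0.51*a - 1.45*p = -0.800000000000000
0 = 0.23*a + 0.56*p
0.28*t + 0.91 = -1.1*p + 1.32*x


Then:
a = -9.35
p = 3.84
t = -66.53
x = -10.22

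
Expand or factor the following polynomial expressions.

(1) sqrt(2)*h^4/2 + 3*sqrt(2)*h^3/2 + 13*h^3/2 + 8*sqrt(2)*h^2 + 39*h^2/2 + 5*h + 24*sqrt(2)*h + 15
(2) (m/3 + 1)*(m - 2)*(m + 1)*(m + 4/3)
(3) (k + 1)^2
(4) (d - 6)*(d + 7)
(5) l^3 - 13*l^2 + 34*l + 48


(1) = (h + 3)*(h + sqrt(2))*(h + 5*sqrt(2))*(sqrt(2)*h/2 + 1/2)
(2) = m^4/3 + 10*m^3/9 - 7*m^2/9 - 38*m/9 - 8/3
(3) = k^2 + 2*k + 1
(4) = d^2 + d - 42
(5) = (l - 8)*(l - 6)*(l + 1)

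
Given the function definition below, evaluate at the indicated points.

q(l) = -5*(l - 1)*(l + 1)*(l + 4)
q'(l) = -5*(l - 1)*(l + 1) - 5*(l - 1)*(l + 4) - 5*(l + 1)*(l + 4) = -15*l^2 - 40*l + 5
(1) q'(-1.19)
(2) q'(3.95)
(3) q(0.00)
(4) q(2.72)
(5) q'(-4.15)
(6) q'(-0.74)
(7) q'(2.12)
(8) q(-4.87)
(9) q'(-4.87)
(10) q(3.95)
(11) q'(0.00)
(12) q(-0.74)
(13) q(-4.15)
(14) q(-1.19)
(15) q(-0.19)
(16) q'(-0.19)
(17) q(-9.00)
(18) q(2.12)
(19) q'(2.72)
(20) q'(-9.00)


(1) = 31.36
(2) = -387.04
(3) = 20.00
(4) = -214.99
(5) = -87.34
(6) = 26.39
(7) = -147.22
(8) = 98.82
(9) = -155.95
(10) = -580.45
(11) = 5.00
(12) = 7.37
(13) = 12.17
(14) = -5.85
(15) = 18.36
(16) = 12.06
(17) = 2000.00
(18) = -106.93
(19) = -214.78
(20) = -850.00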